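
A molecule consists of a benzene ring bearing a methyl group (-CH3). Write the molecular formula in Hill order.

Atom tally by fragment:
  benzene ring core → C:6 H:6
  (− 1 ring H displaced by substituents)
  + CH3 → C:1 H:3
Element totals:
  C: 7
  H: 8

C7H8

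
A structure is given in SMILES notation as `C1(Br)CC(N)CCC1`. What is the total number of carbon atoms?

6

Atom tally by fragment:
  cyclohexane ring core → C:6 H:12
  (− 2 ring H displaced by substituents)
  + Br → Br:1
  + NH2 → N:1 H:2
Element totals:
  C: 6
  H: 12
  Br: 1
  N: 1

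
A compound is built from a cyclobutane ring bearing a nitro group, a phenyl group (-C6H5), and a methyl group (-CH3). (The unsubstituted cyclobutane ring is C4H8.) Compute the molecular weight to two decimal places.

Atom tally by fragment:
  cyclobutane ring core → C:4 H:8
  (− 3 ring H displaced by substituents)
  + NO2 → N:1 O:2
  + C6H5 → C:6 H:5
  + CH3 → C:1 H:3
Element totals:
  C: 11
  H: 13
  N: 1
  O: 2
Molecular formula: C11H13NO2.
  M = 11(12.011) + 13(1.008) + 14.007 + 2(15.999)
    = 132.121 + 13.104 + 14.007 + 31.998 = 191.230

191.23 g/mol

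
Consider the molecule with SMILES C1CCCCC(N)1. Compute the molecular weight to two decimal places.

Atom tally by fragment:
  cyclohexane ring core → C:6 H:12
  (− 1 ring H displaced by substituents)
  + NH2 → N:1 H:2
Element totals:
  C: 6
  H: 13
  N: 1
Molecular formula: C6H13N.
  M = 6(12.011) + 13(1.008) + 14.007
    = 72.066 + 13.104 + 14.007 = 99.177

99.18 g/mol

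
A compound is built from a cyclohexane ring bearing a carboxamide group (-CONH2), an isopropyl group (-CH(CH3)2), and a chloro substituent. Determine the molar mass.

Atom tally by fragment:
  cyclohexane ring core → C:6 H:12
  (− 3 ring H displaced by substituents)
  + CONH2 → C:1 H:2 O:1 N:1
  + CH(CH3)2 → C:3 H:7
  + Cl → Cl:1
Element totals:
  C: 10
  H: 18
  Cl: 1
  N: 1
  O: 1
Molecular formula: C10H18ClNO.
  M = 10(12.011) + 18(1.008) + 35.45 + 14.007 + 15.999
    = 120.110 + 18.144 + 35.450 + 14.007 + 15.999 = 203.710

203.71 g/mol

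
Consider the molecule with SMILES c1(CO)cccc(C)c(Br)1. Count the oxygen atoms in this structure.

1

Atom tally by fragment:
  benzene ring core → C:6 H:6
  (− 3 ring H displaced by substituents)
  + CH2OH → C:1 H:3 O:1
  + CH3 → C:1 H:3
  + Br → Br:1
Element totals:
  C: 8
  H: 9
  Br: 1
  O: 1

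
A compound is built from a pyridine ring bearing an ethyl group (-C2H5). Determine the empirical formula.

C7H9N

Atom tally by fragment:
  pyridine ring core → C:5 H:5 N:1
  (− 1 ring H displaced by substituents)
  + C2H5 → C:2 H:5
Element totals:
  C: 7
  H: 9
  N: 1
Molecular formula: C7H9N.
gcd of subscripts (7, 9, 1) = 1, so the empirical formula equals the molecular formula.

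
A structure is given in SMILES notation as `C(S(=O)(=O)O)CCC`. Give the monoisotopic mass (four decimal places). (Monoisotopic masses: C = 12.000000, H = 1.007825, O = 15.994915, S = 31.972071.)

138.0351

Atom tally by fragment:
  HO3SCH2 → C:1 H:3 S:1 O:3
  CH2 → C:1 H:2
  CH2 → C:1 H:2
  CH3 → C:1 H:3
Element totals:
  C: 4
  H: 10
  O: 3
  S: 1
Molecular formula: C4H10O3S.
  M = 4(12.0) + 10(1.007825) + 3(15.994915) + 31.972071
    = 48.000000 + 10.078250 + 47.984745 + 31.972071 = 138.035066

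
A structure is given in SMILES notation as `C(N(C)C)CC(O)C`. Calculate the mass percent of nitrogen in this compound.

11.95%

Atom tally by fragment:
  (CH3)2NCH2 → C:3 H:8 N:1
  CH2 → C:1 H:2
  CH(OH) → C:1 H:2 O:1
  CH3 → C:1 H:3
Element totals:
  C: 6
  H: 15
  N: 1
  O: 1
Molecular formula: C6H15NO.
Molar mass = 117.192 g/mol.
Mass from N: 1 × 14.007 = 14.007 g/mol.
%N = 14.007 / 117.192 × 100 = 11.95%.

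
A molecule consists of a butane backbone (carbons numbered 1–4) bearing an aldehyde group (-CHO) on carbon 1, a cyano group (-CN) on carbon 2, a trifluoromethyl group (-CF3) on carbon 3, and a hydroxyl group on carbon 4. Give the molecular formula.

Atom tally by fragment:
  OHCCH2 → C:2 H:3 O:1
  CH(CN) → C:2 H:1 N:1
  CH(CF3) → C:2 H:1 F:3
  CH2OH → C:1 H:3 O:1
Element totals:
  C: 7
  H: 8
  F: 3
  N: 1
  O: 2

C7H8F3NO2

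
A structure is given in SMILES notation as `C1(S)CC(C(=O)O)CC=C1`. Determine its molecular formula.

Atom tally by fragment:
  cyclohexene ring core → C:6 H:10
  (− 2 ring H displaced by substituents)
  + SH → S:1 H:1
  + COOH → C:1 H:1 O:2
Element totals:
  C: 7
  H: 10
  O: 2
  S: 1

C7H10O2S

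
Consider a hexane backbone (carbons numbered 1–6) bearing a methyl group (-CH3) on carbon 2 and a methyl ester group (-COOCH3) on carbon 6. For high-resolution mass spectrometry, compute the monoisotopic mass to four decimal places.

Atom tally by fragment:
  CH3 → C:1 H:3
  CH(CH3) → C:2 H:4
  CH2 → C:1 H:2
  CH2 → C:1 H:2
  CH2 → C:1 H:2
  CH2COOCH3 → C:3 H:5 O:2
Element totals:
  C: 9
  H: 18
  O: 2
Molecular formula: C9H18O2.
  M = 9(12.0) + 18(1.007825) + 2(15.994915)
    = 108.000000 + 18.140850 + 31.989830 = 158.130680

158.1307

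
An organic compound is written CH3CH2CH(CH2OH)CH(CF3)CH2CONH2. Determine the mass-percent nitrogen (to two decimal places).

Atom tally by fragment:
  CH3 → C:1 H:3
  CH2 → C:1 H:2
  CH(CH2OH) → C:2 H:4 O:1
  CH(CF3) → C:2 H:1 F:3
  CH2CONH2 → C:2 H:4 O:1 N:1
Element totals:
  C: 8
  H: 14
  F: 3
  N: 1
  O: 2
Molecular formula: C8H14F3NO2.
Molar mass = 213.199 g/mol.
Mass from N: 1 × 14.007 = 14.007 g/mol.
%N = 14.007 / 213.199 × 100 = 6.57%.

6.57%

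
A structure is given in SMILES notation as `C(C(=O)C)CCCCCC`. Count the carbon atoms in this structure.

9

Atom tally by fragment:
  CH3COCH2 → C:3 H:5 O:1
  CH2 → C:1 H:2
  CH2 → C:1 H:2
  CH2 → C:1 H:2
  CH2 → C:1 H:2
  CH2 → C:1 H:2
  CH3 → C:1 H:3
Element totals:
  C: 9
  H: 18
  O: 1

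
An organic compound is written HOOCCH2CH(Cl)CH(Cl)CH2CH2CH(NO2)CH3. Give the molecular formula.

C8H13Cl2NO4

Atom tally by fragment:
  HOOCCH2 → C:2 H:3 O:2
  CH(Cl) → C:1 H:1 Cl:1
  CH(Cl) → C:1 H:1 Cl:1
  CH2 → C:1 H:2
  CH2 → C:1 H:2
  CH(NO2) → C:1 H:1 N:1 O:2
  CH3 → C:1 H:3
Element totals:
  C: 8
  H: 13
  Cl: 2
  N: 1
  O: 4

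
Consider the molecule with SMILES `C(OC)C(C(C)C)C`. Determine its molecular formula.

C7H16O

Atom tally by fragment:
  CH3OCH2 → C:2 H:5 O:1
  CH(CH(CH3)2) → C:4 H:8
  CH3 → C:1 H:3
Element totals:
  C: 7
  H: 16
  O: 1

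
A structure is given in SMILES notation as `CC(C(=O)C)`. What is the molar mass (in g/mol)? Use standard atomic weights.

72.11 g/mol

Atom tally by fragment:
  CH3 → C:1 H:3
  CH2COCH3 → C:3 H:5 O:1
Element totals:
  C: 4
  H: 8
  O: 1
Molecular formula: C4H8O.
  M = 4(12.011) + 8(1.008) + 15.999
    = 48.044 + 8.064 + 15.999 = 72.107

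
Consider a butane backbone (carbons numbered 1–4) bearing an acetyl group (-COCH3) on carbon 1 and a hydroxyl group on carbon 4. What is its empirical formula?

C3H6O

Atom tally by fragment:
  CH3COCH2 → C:3 H:5 O:1
  CH2 → C:1 H:2
  CH2 → C:1 H:2
  CH2OH → C:1 H:3 O:1
Element totals:
  C: 6
  H: 12
  O: 2
Molecular formula: C6H12O2.
gcd of subscripts = 2; dividing each by 2:
  C: 6/2 = 3
  H: 12/2 = 6
  O: 2/2 = 1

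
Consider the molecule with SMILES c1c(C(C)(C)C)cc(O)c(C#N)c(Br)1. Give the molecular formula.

C11H12BrNO

Atom tally by fragment:
  benzene ring core → C:6 H:6
  (− 4 ring H displaced by substituents)
  + C(CH3)3 → C:4 H:9
  + OH → O:1 H:1
  + CN → C:1 N:1
  + Br → Br:1
Element totals:
  C: 11
  H: 12
  Br: 1
  N: 1
  O: 1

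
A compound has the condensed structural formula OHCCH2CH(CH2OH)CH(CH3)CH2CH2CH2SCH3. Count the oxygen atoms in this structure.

2

Atom tally by fragment:
  OHCCH2 → C:2 H:3 O:1
  CH(CH2OH) → C:2 H:4 O:1
  CH(CH3) → C:2 H:4
  CH2 → C:1 H:2
  CH2 → C:1 H:2
  CH2SCH3 → C:2 H:5 S:1
Element totals:
  C: 10
  H: 20
  O: 2
  S: 1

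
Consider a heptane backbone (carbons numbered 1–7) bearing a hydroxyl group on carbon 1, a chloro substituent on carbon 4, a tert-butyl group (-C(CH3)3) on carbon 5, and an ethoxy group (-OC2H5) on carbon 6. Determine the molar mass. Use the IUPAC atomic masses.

250.81 g/mol

Atom tally by fragment:
  HOCH2 → C:1 H:3 O:1
  CH2 → C:1 H:2
  CH2 → C:1 H:2
  CH(Cl) → C:1 H:1 Cl:1
  CH(C(CH3)3) → C:5 H:10
  CH(OC2H5) → C:3 H:6 O:1
  CH3 → C:1 H:3
Element totals:
  C: 13
  H: 27
  Cl: 1
  O: 2
Molecular formula: C13H27ClO2.
  M = 13(12.011) + 27(1.008) + 35.45 + 2(15.999)
    = 156.143 + 27.216 + 35.450 + 31.998 = 250.807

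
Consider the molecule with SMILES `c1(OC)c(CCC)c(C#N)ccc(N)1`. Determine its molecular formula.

Atom tally by fragment:
  benzene ring core → C:6 H:6
  (− 4 ring H displaced by substituents)
  + OCH3 → C:1 H:3 O:1
  + CH2CH2CH3 → C:3 H:7
  + CN → C:1 N:1
  + NH2 → N:1 H:2
Element totals:
  C: 11
  H: 14
  N: 2
  O: 1

C11H14N2O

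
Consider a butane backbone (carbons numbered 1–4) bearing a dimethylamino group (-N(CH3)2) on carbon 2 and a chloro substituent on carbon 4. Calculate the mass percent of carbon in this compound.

53.13%

Atom tally by fragment:
  CH3 → C:1 H:3
  CH(N(CH3)2) → C:3 H:7 N:1
  CH2 → C:1 H:2
  CH2Cl → C:1 H:2 Cl:1
Element totals:
  C: 6
  H: 14
  Cl: 1
  N: 1
Molecular formula: C6H14ClN.
Molar mass = 135.635 g/mol.
Mass from C: 6 × 12.011 = 72.066 g/mol.
%C = 72.066 / 135.635 × 100 = 53.13%.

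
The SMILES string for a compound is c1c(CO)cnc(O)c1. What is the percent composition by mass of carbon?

Atom tally by fragment:
  pyridine ring core → C:5 H:5 N:1
  (− 2 ring H displaced by substituents)
  + CH2OH → C:1 H:3 O:1
  + OH → O:1 H:1
Element totals:
  C: 6
  H: 7
  N: 1
  O: 2
Molecular formula: C6H7NO2.
Molar mass = 125.127 g/mol.
Mass from C: 6 × 12.011 = 72.066 g/mol.
%C = 72.066 / 125.127 × 100 = 57.59%.

57.59%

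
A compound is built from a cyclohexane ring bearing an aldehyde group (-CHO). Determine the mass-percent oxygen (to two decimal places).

Atom tally by fragment:
  cyclohexane ring core → C:6 H:12
  (− 1 ring H displaced by substituents)
  + CHO → C:1 H:1 O:1
Element totals:
  C: 7
  H: 12
  O: 1
Molecular formula: C7H12O.
Molar mass = 112.172 g/mol.
Mass from O: 1 × 15.999 = 15.999 g/mol.
%O = 15.999 / 112.172 × 100 = 14.26%.

14.26%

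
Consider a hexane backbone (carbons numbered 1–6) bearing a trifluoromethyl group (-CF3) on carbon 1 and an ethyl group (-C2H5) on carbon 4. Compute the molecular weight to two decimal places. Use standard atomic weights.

Atom tally by fragment:
  F3CCH2 → C:2 H:2 F:3
  CH2 → C:1 H:2
  CH2 → C:1 H:2
  CH(C2H5) → C:3 H:6
  CH2 → C:1 H:2
  CH3 → C:1 H:3
Element totals:
  C: 9
  H: 17
  F: 3
Molecular formula: C9H17F3.
  M = 9(12.011) + 17(1.008) + 3(18.998)
    = 108.099 + 17.136 + 56.994 = 182.229

182.23 g/mol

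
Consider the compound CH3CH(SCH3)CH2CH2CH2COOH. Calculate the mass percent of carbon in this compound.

Atom tally by fragment:
  CH3 → C:1 H:3
  CH(SCH3) → C:2 H:4 S:1
  CH2 → C:1 H:2
  CH2 → C:1 H:2
  CH2COOH → C:2 H:3 O:2
Element totals:
  C: 7
  H: 14
  O: 2
  S: 1
Molecular formula: C7H14O2S.
Molar mass = 162.247 g/mol.
Mass from C: 7 × 12.011 = 84.077 g/mol.
%C = 84.077 / 162.247 × 100 = 51.82%.

51.82%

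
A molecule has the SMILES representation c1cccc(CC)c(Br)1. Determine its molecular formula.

C8H9Br

Atom tally by fragment:
  benzene ring core → C:6 H:6
  (− 2 ring H displaced by substituents)
  + C2H5 → C:2 H:5
  + Br → Br:1
Element totals:
  C: 8
  H: 9
  Br: 1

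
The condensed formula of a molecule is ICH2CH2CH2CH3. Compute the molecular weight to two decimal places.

184.02 g/mol

Atom tally by fragment:
  ICH2 → C:1 H:2 I:1
  CH2 → C:1 H:2
  CH2 → C:1 H:2
  CH3 → C:1 H:3
Element totals:
  C: 4
  H: 9
  I: 1
Molecular formula: C4H9I.
  M = 4(12.011) + 9(1.008) + 126.904
    = 48.044 + 9.072 + 126.904 = 184.020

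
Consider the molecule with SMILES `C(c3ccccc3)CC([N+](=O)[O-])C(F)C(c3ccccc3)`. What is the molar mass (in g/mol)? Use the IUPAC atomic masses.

287.33 g/mol

Atom tally by fragment:
  C6H5CH2 → C:7 H:7
  CH2 → C:1 H:2
  CH(NO2) → C:1 H:1 N:1 O:2
  CH(F) → C:1 H:1 F:1
  CH2C6H5 → C:7 H:7
Element totals:
  C: 17
  H: 18
  F: 1
  N: 1
  O: 2
Molecular formula: C17H18FNO2.
  M = 17(12.011) + 18(1.008) + 18.998 + 14.007 + 2(15.999)
    = 204.187 + 18.144 + 18.998 + 14.007 + 31.998 = 287.334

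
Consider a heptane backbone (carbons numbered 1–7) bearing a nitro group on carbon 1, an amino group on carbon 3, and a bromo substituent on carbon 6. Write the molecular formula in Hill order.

C7H15BrN2O2

Atom tally by fragment:
  O2NCH2 → C:1 H:2 N:1 O:2
  CH2 → C:1 H:2
  CH(NH2) → C:1 H:3 N:1
  CH2 → C:1 H:2
  CH2 → C:1 H:2
  CH(Br) → C:1 H:1 Br:1
  CH3 → C:1 H:3
Element totals:
  C: 7
  H: 15
  Br: 1
  N: 2
  O: 2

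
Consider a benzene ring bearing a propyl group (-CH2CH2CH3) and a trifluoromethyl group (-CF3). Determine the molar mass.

188.19 g/mol

Atom tally by fragment:
  benzene ring core → C:6 H:6
  (− 2 ring H displaced by substituents)
  + CH2CH2CH3 → C:3 H:7
  + CF3 → C:1 F:3
Element totals:
  C: 10
  H: 11
  F: 3
Molecular formula: C10H11F3.
  M = 10(12.011) + 11(1.008) + 3(18.998)
    = 120.110 + 11.088 + 56.994 = 188.192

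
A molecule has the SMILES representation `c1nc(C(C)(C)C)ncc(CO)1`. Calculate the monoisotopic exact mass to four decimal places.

166.1106

Atom tally by fragment:
  pyrimidine ring core → C:4 H:4 N:2
  (− 2 ring H displaced by substituents)
  + C(CH3)3 → C:4 H:9
  + CH2OH → C:1 H:3 O:1
Element totals:
  C: 9
  H: 14
  N: 2
  O: 1
Molecular formula: C9H14N2O.
  M = 9(12.0) + 14(1.007825) + 2(14.003074) + 15.994915
    = 108.000000 + 14.109550 + 28.006148 + 15.994915 = 166.110613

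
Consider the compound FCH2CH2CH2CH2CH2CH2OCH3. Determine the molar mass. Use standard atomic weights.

Element totals:
  C: 7
  H: 15
  F: 1
  O: 1
Molecular formula: C7H15FO.
  M = 7(12.011) + 15(1.008) + 18.998 + 15.999
    = 84.077 + 15.120 + 18.998 + 15.999 = 134.194

134.19 g/mol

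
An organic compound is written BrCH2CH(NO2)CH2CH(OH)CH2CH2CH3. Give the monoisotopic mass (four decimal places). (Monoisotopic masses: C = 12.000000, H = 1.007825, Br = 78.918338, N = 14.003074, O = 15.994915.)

Atom tally by fragment:
  BrCH2 → C:1 H:2 Br:1
  CH(NO2) → C:1 H:1 N:1 O:2
  CH2 → C:1 H:2
  CH(OH) → C:1 H:2 O:1
  CH2 → C:1 H:2
  CH2 → C:1 H:2
  CH3 → C:1 H:3
Element totals:
  C: 7
  H: 14
  Br: 1
  N: 1
  O: 3
Molecular formula: C7H14BrNO3.
  M = 7(12.0) + 14(1.007825) + 78.918338 + 14.003074 + 3(15.994915)
    = 84.000000 + 14.109550 + 78.918338 + 14.003074 + 47.984745 = 239.015707

239.0157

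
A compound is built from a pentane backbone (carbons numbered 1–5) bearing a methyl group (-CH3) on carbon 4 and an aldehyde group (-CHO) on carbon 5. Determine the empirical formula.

Atom tally by fragment:
  CH3 → C:1 H:3
  CH2 → C:1 H:2
  CH2 → C:1 H:2
  CH(CH3) → C:2 H:4
  CH2CHO → C:2 H:3 O:1
Element totals:
  C: 7
  H: 14
  O: 1
Molecular formula: C7H14O.
gcd of subscripts (7, 14, 1) = 1, so the empirical formula equals the molecular formula.

C7H14O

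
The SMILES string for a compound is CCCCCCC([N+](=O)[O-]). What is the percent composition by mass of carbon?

Atom tally by fragment:
  CH3 → C:1 H:3
  CH2 → C:1 H:2
  CH2 → C:1 H:2
  CH2 → C:1 H:2
  CH2 → C:1 H:2
  CH2 → C:1 H:2
  CH2NO2 → C:1 H:2 N:1 O:2
Element totals:
  C: 7
  H: 15
  N: 1
  O: 2
Molecular formula: C7H15NO2.
Molar mass = 145.202 g/mol.
Mass from C: 7 × 12.011 = 84.077 g/mol.
%C = 84.077 / 145.202 × 100 = 57.90%.

57.90%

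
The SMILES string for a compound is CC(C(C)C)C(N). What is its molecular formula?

C6H15N

Atom tally by fragment:
  CH3 → C:1 H:3
  CH(CH(CH3)2) → C:4 H:8
  CH2NH2 → C:1 H:4 N:1
Element totals:
  C: 6
  H: 15
  N: 1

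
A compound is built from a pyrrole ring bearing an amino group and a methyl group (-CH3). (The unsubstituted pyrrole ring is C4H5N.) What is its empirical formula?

Atom tally by fragment:
  pyrrole ring core → C:4 H:5 N:1
  (− 2 ring H displaced by substituents)
  + NH2 → N:1 H:2
  + CH3 → C:1 H:3
Element totals:
  C: 5
  H: 8
  N: 2
Molecular formula: C5H8N2.
gcd of subscripts (5, 8, 2) = 1, so the empirical formula equals the molecular formula.

C5H8N2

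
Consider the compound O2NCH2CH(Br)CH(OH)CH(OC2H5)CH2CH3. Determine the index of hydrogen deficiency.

1

Atom tally by fragment:
  O2NCH2 → C:1 H:2 N:1 O:2
  CH(Br) → C:1 H:1 Br:1
  CH(OH) → C:1 H:2 O:1
  CH(OC2H5) → C:3 H:6 O:1
  CH2 → C:1 H:2
  CH3 → C:1 H:3
Element totals:
  C: 8
  H: 16
  Br: 1
  N: 1
  O: 4
Molecular formula: C8H16BrNO4.
DoU = (2C + 2 + N − H − X) / 2 = (2·8 + 2 + 1 − 16 − 1) / 2 = 1.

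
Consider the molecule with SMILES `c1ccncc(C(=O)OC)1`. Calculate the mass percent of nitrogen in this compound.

10.21%

Atom tally by fragment:
  pyridine ring core → C:5 H:5 N:1
  (− 1 ring H displaced by substituents)
  + COOCH3 → C:2 H:3 O:2
Element totals:
  C: 7
  H: 7
  N: 1
  O: 2
Molecular formula: C7H7NO2.
Molar mass = 137.138 g/mol.
Mass from N: 1 × 14.007 = 14.007 g/mol.
%N = 14.007 / 137.138 × 100 = 10.21%.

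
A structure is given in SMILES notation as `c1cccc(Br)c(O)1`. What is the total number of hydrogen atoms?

Atom tally by fragment:
  benzene ring core → C:6 H:6
  (− 2 ring H displaced by substituents)
  + Br → Br:1
  + OH → O:1 H:1
Element totals:
  C: 6
  H: 5
  Br: 1
  O: 1

5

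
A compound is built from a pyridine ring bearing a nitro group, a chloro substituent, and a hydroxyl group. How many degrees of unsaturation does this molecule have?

Atom tally by fragment:
  pyridine ring core → C:5 H:5 N:1
  (− 3 ring H displaced by substituents)
  + NO2 → N:1 O:2
  + Cl → Cl:1
  + OH → O:1 H:1
Element totals:
  C: 5
  H: 3
  Cl: 1
  N: 2
  O: 3
Molecular formula: C5H3ClN2O3.
DoU = (2C + 2 + N − H − X) / 2 = (2·5 + 2 + 2 − 3 − 1) / 2 = 5.

5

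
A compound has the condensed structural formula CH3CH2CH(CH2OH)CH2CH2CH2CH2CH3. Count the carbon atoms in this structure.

9

Atom tally by fragment:
  CH3 → C:1 H:3
  CH2 → C:1 H:2
  CH(CH2OH) → C:2 H:4 O:1
  CH2 → C:1 H:2
  CH2 → C:1 H:2
  CH2 → C:1 H:2
  CH2 → C:1 H:2
  CH3 → C:1 H:3
Element totals:
  C: 9
  H: 20
  O: 1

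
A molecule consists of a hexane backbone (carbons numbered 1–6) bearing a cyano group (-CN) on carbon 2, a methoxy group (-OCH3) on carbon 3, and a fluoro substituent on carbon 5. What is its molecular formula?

C8H14FNO

Atom tally by fragment:
  CH3 → C:1 H:3
  CH(CN) → C:2 H:1 N:1
  CH(OCH3) → C:2 H:4 O:1
  CH2 → C:1 H:2
  CH(F) → C:1 H:1 F:1
  CH3 → C:1 H:3
Element totals:
  C: 8
  H: 14
  F: 1
  N: 1
  O: 1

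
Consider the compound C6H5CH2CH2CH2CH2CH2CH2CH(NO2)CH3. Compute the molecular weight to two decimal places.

235.33 g/mol

Atom tally by fragment:
  C6H5CH2 → C:7 H:7
  CH2 → C:1 H:2
  CH2 → C:1 H:2
  CH2 → C:1 H:2
  CH2 → C:1 H:2
  CH2 → C:1 H:2
  CH(NO2) → C:1 H:1 N:1 O:2
  CH3 → C:1 H:3
Element totals:
  C: 14
  H: 21
  N: 1
  O: 2
Molecular formula: C14H21NO2.
  M = 14(12.011) + 21(1.008) + 14.007 + 2(15.999)
    = 168.154 + 21.168 + 14.007 + 31.998 = 235.327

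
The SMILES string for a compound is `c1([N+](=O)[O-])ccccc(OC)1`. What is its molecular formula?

Atom tally by fragment:
  benzene ring core → C:6 H:6
  (− 2 ring H displaced by substituents)
  + NO2 → N:1 O:2
  + OCH3 → C:1 H:3 O:1
Element totals:
  C: 7
  H: 7
  N: 1
  O: 3

C7H7NO3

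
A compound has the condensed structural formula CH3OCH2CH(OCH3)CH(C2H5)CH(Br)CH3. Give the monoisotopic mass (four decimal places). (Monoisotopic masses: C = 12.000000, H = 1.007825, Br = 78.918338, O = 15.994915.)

238.0568

Element totals:
  C: 9
  H: 19
  Br: 1
  O: 2
Molecular formula: C9H19BrO2.
  M = 9(12.0) + 19(1.007825) + 78.918338 + 2(15.994915)
    = 108.000000 + 19.148675 + 78.918338 + 31.989830 = 238.056843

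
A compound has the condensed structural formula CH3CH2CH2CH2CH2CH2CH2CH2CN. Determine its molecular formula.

C9H17N

Element totals:
  C: 9
  H: 17
  N: 1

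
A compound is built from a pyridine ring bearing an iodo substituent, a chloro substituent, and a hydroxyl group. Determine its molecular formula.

C5H3ClINO

Atom tally by fragment:
  pyridine ring core → C:5 H:5 N:1
  (− 3 ring H displaced by substituents)
  + I → I:1
  + Cl → Cl:1
  + OH → O:1 H:1
Element totals:
  C: 5
  H: 3
  Cl: 1
  I: 1
  N: 1
  O: 1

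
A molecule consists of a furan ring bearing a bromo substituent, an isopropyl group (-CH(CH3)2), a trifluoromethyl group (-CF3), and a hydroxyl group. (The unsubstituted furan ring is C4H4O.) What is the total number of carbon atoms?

Atom tally by fragment:
  furan ring core → C:4 H:4 O:1
  (− 4 ring H displaced by substituents)
  + Br → Br:1
  + CH(CH3)2 → C:3 H:7
  + CF3 → C:1 F:3
  + OH → O:1 H:1
Element totals:
  C: 8
  H: 8
  Br: 1
  F: 3
  O: 2

8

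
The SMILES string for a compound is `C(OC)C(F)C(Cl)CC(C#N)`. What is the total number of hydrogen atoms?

11

Atom tally by fragment:
  CH3OCH2 → C:2 H:5 O:1
  CH(F) → C:1 H:1 F:1
  CH(Cl) → C:1 H:1 Cl:1
  CH2 → C:1 H:2
  CH2CN → C:2 H:2 N:1
Element totals:
  C: 7
  H: 11
  Cl: 1
  F: 1
  N: 1
  O: 1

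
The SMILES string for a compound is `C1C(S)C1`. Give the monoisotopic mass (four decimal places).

74.0190

Atom tally by fragment:
  cyclopropane ring core → C:3 H:6
  (− 1 ring H displaced by substituents)
  + SH → S:1 H:1
Element totals:
  C: 3
  H: 6
  S: 1
Molecular formula: C3H6S.
  M = 3(12.0) + 6(1.007825) + 31.972071
    = 36.000000 + 6.046950 + 31.972071 = 74.019021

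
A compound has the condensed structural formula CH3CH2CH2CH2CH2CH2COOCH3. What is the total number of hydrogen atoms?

16

Atom tally by fragment:
  CH3 → C:1 H:3
  CH2 → C:1 H:2
  CH2 → C:1 H:2
  CH2 → C:1 H:2
  CH2 → C:1 H:2
  CH2COOCH3 → C:3 H:5 O:2
Element totals:
  C: 8
  H: 16
  O: 2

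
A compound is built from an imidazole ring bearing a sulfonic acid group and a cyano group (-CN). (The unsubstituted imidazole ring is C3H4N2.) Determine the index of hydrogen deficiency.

Atom tally by fragment:
  imidazole ring core → C:3 H:4 N:2
  (− 2 ring H displaced by substituents)
  + SO3H → S:1 O:3 H:1
  + CN → C:1 N:1
Element totals:
  C: 4
  H: 3
  N: 3
  O: 3
  S: 1
Molecular formula: C4H3N3O3S.
DoU = (2C + 2 + N − H − X) / 2 = (2·4 + 2 + 3 − 3 − 0) / 2 = 5.

5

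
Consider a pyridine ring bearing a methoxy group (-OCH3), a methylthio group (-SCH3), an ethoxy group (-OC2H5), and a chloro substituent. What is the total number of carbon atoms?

Atom tally by fragment:
  pyridine ring core → C:5 H:5 N:1
  (− 4 ring H displaced by substituents)
  + OCH3 → C:1 H:3 O:1
  + SCH3 → C:1 H:3 S:1
  + OC2H5 → C:2 H:5 O:1
  + Cl → Cl:1
Element totals:
  C: 9
  H: 12
  Cl: 1
  N: 1
  O: 2
  S: 1

9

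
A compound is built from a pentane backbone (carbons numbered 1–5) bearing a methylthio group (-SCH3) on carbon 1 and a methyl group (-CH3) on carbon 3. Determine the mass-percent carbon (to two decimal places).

63.57%

Atom tally by fragment:
  CH3SCH2 → C:2 H:5 S:1
  CH2 → C:1 H:2
  CH(CH3) → C:2 H:4
  CH2 → C:1 H:2
  CH3 → C:1 H:3
Element totals:
  C: 7
  H: 16
  S: 1
Molecular formula: C7H16S.
Molar mass = 132.265 g/mol.
Mass from C: 7 × 12.011 = 84.077 g/mol.
%C = 84.077 / 132.265 × 100 = 63.57%.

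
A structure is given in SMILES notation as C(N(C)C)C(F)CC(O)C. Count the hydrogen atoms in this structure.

Atom tally by fragment:
  (CH3)2NCH2 → C:3 H:8 N:1
  CH(F) → C:1 H:1 F:1
  CH2 → C:1 H:2
  CH(OH) → C:1 H:2 O:1
  CH3 → C:1 H:3
Element totals:
  C: 7
  H: 16
  F: 1
  N: 1
  O: 1

16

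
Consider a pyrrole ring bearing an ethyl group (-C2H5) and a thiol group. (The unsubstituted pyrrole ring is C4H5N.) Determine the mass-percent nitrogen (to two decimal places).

Atom tally by fragment:
  pyrrole ring core → C:4 H:5 N:1
  (− 2 ring H displaced by substituents)
  + C2H5 → C:2 H:5
  + SH → S:1 H:1
Element totals:
  C: 6
  H: 9
  N: 1
  S: 1
Molecular formula: C6H9NS.
Molar mass = 127.205 g/mol.
Mass from N: 1 × 14.007 = 14.007 g/mol.
%N = 14.007 / 127.205 × 100 = 11.01%.

11.01%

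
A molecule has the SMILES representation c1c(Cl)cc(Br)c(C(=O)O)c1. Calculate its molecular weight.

235.46 g/mol

Atom tally by fragment:
  benzene ring core → C:6 H:6
  (− 3 ring H displaced by substituents)
  + Cl → Cl:1
  + Br → Br:1
  + COOH → C:1 H:1 O:2
Element totals:
  C: 7
  H: 4
  Br: 1
  Cl: 1
  O: 2
Molecular formula: C7H4BrClO2.
  M = 7(12.011) + 4(1.008) + 79.904 + 35.45 + 2(15.999)
    = 84.077 + 4.032 + 79.904 + 35.450 + 31.998 = 235.461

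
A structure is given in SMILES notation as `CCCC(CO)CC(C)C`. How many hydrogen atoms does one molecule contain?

Atom tally by fragment:
  CH3 → C:1 H:3
  CH2 → C:1 H:2
  CH2 → C:1 H:2
  CH(CH2OH) → C:2 H:4 O:1
  CH2 → C:1 H:2
  CH(CH3) → C:2 H:4
  CH3 → C:1 H:3
Element totals:
  C: 9
  H: 20
  O: 1

20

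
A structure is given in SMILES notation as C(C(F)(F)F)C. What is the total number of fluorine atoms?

3

Atom tally by fragment:
  F3CCH2 → C:2 H:2 F:3
  CH3 → C:1 H:3
Element totals:
  C: 3
  H: 5
  F: 3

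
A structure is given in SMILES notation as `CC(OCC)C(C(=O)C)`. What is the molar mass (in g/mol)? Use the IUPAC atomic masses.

130.19 g/mol

Atom tally by fragment:
  CH3 → C:1 H:3
  CH(OC2H5) → C:3 H:6 O:1
  CH2COCH3 → C:3 H:5 O:1
Element totals:
  C: 7
  H: 14
  O: 2
Molecular formula: C7H14O2.
  M = 7(12.011) + 14(1.008) + 2(15.999)
    = 84.077 + 14.112 + 31.998 = 130.187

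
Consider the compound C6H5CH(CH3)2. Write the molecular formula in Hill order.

C9H12

Element totals:
  C: 9
  H: 12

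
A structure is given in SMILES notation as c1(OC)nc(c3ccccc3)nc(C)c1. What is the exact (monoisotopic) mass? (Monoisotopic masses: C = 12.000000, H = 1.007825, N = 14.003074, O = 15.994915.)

200.0950

Atom tally by fragment:
  pyrimidine ring core → C:4 H:4 N:2
  (− 3 ring H displaced by substituents)
  + OCH3 → C:1 H:3 O:1
  + C6H5 → C:6 H:5
  + CH3 → C:1 H:3
Element totals:
  C: 12
  H: 12
  N: 2
  O: 1
Molecular formula: C12H12N2O.
  M = 12(12.0) + 12(1.007825) + 2(14.003074) + 15.994915
    = 144.000000 + 12.093900 + 28.006148 + 15.994915 = 200.094963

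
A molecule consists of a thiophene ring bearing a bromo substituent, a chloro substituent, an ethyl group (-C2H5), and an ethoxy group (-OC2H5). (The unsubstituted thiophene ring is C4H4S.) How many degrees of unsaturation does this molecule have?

Atom tally by fragment:
  thiophene ring core → C:4 H:4 S:1
  (− 4 ring H displaced by substituents)
  + Br → Br:1
  + Cl → Cl:1
  + C2H5 → C:2 H:5
  + OC2H5 → C:2 H:5 O:1
Element totals:
  C: 8
  H: 10
  Br: 1
  Cl: 1
  O: 1
  S: 1
Molecular formula: C8H10BrClOS.
DoU = (2C + 2 + N − H − X) / 2 = (2·8 + 2 + 0 − 10 − 2) / 2 = 3.

3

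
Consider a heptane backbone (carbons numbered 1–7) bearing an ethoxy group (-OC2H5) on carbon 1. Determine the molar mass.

Atom tally by fragment:
  C2H5OCH2 → C:3 H:7 O:1
  CH2 → C:1 H:2
  CH2 → C:1 H:2
  CH2 → C:1 H:2
  CH2 → C:1 H:2
  CH2 → C:1 H:2
  CH3 → C:1 H:3
Element totals:
  C: 9
  H: 20
  O: 1
Molecular formula: C9H20O.
  M = 9(12.011) + 20(1.008) + 15.999
    = 108.099 + 20.160 + 15.999 = 144.258

144.26 g/mol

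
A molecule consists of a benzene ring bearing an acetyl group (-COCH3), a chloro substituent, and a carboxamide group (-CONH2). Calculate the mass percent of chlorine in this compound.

17.94%

Atom tally by fragment:
  benzene ring core → C:6 H:6
  (− 3 ring H displaced by substituents)
  + COCH3 → C:2 H:3 O:1
  + Cl → Cl:1
  + CONH2 → C:1 H:2 O:1 N:1
Element totals:
  C: 9
  H: 8
  Cl: 1
  N: 1
  O: 2
Molecular formula: C9H8ClNO2.
Molar mass = 197.618 g/mol.
Mass from Cl: 1 × 35.45 = 35.450 g/mol.
%Cl = 35.450 / 197.618 × 100 = 17.94%.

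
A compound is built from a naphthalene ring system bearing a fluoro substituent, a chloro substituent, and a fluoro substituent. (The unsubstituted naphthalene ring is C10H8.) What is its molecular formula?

Atom tally by fragment:
  naphthalene ring system core → C:10 H:8
  (− 3 ring H displaced by substituents)
  + F → F:1
  + Cl → Cl:1
  + F → F:1
Element totals:
  C: 10
  H: 5
  Cl: 1
  F: 2

C10H5ClF2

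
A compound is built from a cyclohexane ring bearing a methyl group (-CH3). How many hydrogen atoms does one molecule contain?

14

Atom tally by fragment:
  cyclohexane ring core → C:6 H:12
  (− 1 ring H displaced by substituents)
  + CH3 → C:1 H:3
Element totals:
  C: 7
  H: 14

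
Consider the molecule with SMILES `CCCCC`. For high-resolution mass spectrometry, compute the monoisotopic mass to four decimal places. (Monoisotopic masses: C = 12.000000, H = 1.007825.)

Atom tally by fragment:
  CH3 → C:1 H:3
  CH2 → C:1 H:2
  CH2 → C:1 H:2
  CH2 → C:1 H:2
  CH3 → C:1 H:3
Element totals:
  C: 5
  H: 12
Molecular formula: C5H12.
  M = 5(12.0) + 12(1.007825)
    = 60.000000 + 12.093900 = 72.093900

72.0939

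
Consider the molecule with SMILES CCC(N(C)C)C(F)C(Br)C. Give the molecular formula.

C8H17BrFN

Atom tally by fragment:
  CH3 → C:1 H:3
  CH2 → C:1 H:2
  CH(N(CH3)2) → C:3 H:7 N:1
  CH(F) → C:1 H:1 F:1
  CH(Br) → C:1 H:1 Br:1
  CH3 → C:1 H:3
Element totals:
  C: 8
  H: 17
  Br: 1
  F: 1
  N: 1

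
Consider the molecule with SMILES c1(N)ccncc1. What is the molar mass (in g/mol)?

94.12 g/mol

Atom tally by fragment:
  pyridine ring core → C:5 H:5 N:1
  (− 1 ring H displaced by substituents)
  + NH2 → N:1 H:2
Element totals:
  C: 5
  H: 6
  N: 2
Molecular formula: C5H6N2.
  M = 5(12.011) + 6(1.008) + 2(14.007)
    = 60.055 + 6.048 + 28.014 = 94.117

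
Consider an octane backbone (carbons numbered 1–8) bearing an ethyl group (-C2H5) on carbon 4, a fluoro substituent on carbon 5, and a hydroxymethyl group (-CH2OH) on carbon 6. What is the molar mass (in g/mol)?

190.30 g/mol

Atom tally by fragment:
  CH3 → C:1 H:3
  CH2 → C:1 H:2
  CH2 → C:1 H:2
  CH(C2H5) → C:3 H:6
  CH(F) → C:1 H:1 F:1
  CH(CH2OH) → C:2 H:4 O:1
  CH2 → C:1 H:2
  CH3 → C:1 H:3
Element totals:
  C: 11
  H: 23
  F: 1
  O: 1
Molecular formula: C11H23FO.
  M = 11(12.011) + 23(1.008) + 18.998 + 15.999
    = 132.121 + 23.184 + 18.998 + 15.999 = 190.302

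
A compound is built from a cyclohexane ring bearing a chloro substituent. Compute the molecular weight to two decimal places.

Atom tally by fragment:
  cyclohexane ring core → C:6 H:12
  (− 1 ring H displaced by substituents)
  + Cl → Cl:1
Element totals:
  C: 6
  H: 11
  Cl: 1
Molecular formula: C6H11Cl.
  M = 6(12.011) + 11(1.008) + 35.45
    = 72.066 + 11.088 + 35.450 = 118.604

118.60 g/mol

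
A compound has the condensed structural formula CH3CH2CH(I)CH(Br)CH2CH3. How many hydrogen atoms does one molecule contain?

12

Atom tally by fragment:
  CH3 → C:1 H:3
  CH2 → C:1 H:2
  CH(I) → C:1 H:1 I:1
  CH(Br) → C:1 H:1 Br:1
  CH2 → C:1 H:2
  CH3 → C:1 H:3
Element totals:
  C: 6
  H: 12
  Br: 1
  I: 1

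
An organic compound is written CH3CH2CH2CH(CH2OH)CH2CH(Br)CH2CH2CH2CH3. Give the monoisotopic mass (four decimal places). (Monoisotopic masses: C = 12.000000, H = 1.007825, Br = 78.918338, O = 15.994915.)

Atom tally by fragment:
  CH3 → C:1 H:3
  CH2 → C:1 H:2
  CH2 → C:1 H:2
  CH(CH2OH) → C:2 H:4 O:1
  CH2 → C:1 H:2
  CH(Br) → C:1 H:1 Br:1
  CH2 → C:1 H:2
  CH2 → C:1 H:2
  CH2 → C:1 H:2
  CH3 → C:1 H:3
Element totals:
  C: 11
  H: 23
  Br: 1
  O: 1
Molecular formula: C11H23BrO.
  M = 11(12.0) + 23(1.007825) + 78.918338 + 15.994915
    = 132.000000 + 23.179975 + 78.918338 + 15.994915 = 250.093228

250.0932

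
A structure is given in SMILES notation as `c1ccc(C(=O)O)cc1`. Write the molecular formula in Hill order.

C7H6O2

Atom tally by fragment:
  benzene ring core → C:6 H:6
  (− 1 ring H displaced by substituents)
  + COOH → C:1 H:1 O:2
Element totals:
  C: 7
  H: 6
  O: 2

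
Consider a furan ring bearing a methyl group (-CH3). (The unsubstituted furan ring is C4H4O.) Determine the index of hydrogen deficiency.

Atom tally by fragment:
  furan ring core → C:4 H:4 O:1
  (− 1 ring H displaced by substituents)
  + CH3 → C:1 H:3
Element totals:
  C: 5
  H: 6
  O: 1
Molecular formula: C5H6O.
DoU = (2C + 2 + N − H − X) / 2 = (2·5 + 2 + 0 − 6 − 0) / 2 = 3.

3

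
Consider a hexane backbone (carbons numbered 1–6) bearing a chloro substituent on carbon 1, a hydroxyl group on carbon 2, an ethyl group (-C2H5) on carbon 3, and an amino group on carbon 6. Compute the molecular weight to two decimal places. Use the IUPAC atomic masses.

Atom tally by fragment:
  ClCH2 → C:1 H:2 Cl:1
  CH(OH) → C:1 H:2 O:1
  CH(C2H5) → C:3 H:6
  CH2 → C:1 H:2
  CH2 → C:1 H:2
  CH2NH2 → C:1 H:4 N:1
Element totals:
  C: 8
  H: 18
  Cl: 1
  N: 1
  O: 1
Molecular formula: C8H18ClNO.
  M = 8(12.011) + 18(1.008) + 35.45 + 14.007 + 15.999
    = 96.088 + 18.144 + 35.450 + 14.007 + 15.999 = 179.688

179.69 g/mol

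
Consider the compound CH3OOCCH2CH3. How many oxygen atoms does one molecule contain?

Atom tally by fragment:
  CH3OOCCH2 → C:3 H:5 O:2
  CH3 → C:1 H:3
Element totals:
  C: 4
  H: 8
  O: 2

2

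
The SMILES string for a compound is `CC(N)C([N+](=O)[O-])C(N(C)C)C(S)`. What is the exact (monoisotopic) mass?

207.1041

Atom tally by fragment:
  CH3 → C:1 H:3
  CH(NH2) → C:1 H:3 N:1
  CH(NO2) → C:1 H:1 N:1 O:2
  CH(N(CH3)2) → C:3 H:7 N:1
  CH2SH → C:1 H:3 S:1
Element totals:
  C: 7
  H: 17
  N: 3
  O: 2
  S: 1
Molecular formula: C7H17N3O2S.
  M = 7(12.0) + 17(1.007825) + 3(14.003074) + 2(15.994915) + 31.972071
    = 84.000000 + 17.133025 + 42.009222 + 31.989830 + 31.972071 = 207.104148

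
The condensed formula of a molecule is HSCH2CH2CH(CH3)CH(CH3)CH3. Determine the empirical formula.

Atom tally by fragment:
  HSCH2 → C:1 H:3 S:1
  CH2 → C:1 H:2
  CH(CH3) → C:2 H:4
  CH(CH3) → C:2 H:4
  CH3 → C:1 H:3
Element totals:
  C: 7
  H: 16
  S: 1
Molecular formula: C7H16S.
gcd of subscripts (7, 16, 1) = 1, so the empirical formula equals the molecular formula.

C7H16S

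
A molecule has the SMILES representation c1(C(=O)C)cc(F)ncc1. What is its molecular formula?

C7H6FNO

Atom tally by fragment:
  pyridine ring core → C:5 H:5 N:1
  (− 2 ring H displaced by substituents)
  + COCH3 → C:2 H:3 O:1
  + F → F:1
Element totals:
  C: 7
  H: 6
  F: 1
  N: 1
  O: 1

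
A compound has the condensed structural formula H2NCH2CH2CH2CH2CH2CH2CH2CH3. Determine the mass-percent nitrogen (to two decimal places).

Element totals:
  C: 8
  H: 19
  N: 1
Molecular formula: C8H19N.
Molar mass = 129.247 g/mol.
Mass from N: 1 × 14.007 = 14.007 g/mol.
%N = 14.007 / 129.247 × 100 = 10.84%.

10.84%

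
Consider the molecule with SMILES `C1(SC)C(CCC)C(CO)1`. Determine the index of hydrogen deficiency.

1

Atom tally by fragment:
  cyclopropane ring core → C:3 H:6
  (− 3 ring H displaced by substituents)
  + SCH3 → C:1 H:3 S:1
  + CH2CH2CH3 → C:3 H:7
  + CH2OH → C:1 H:3 O:1
Element totals:
  C: 8
  H: 16
  O: 1
  S: 1
Molecular formula: C8H16OS.
DoU = (2C + 2 + N − H − X) / 2 = (2·8 + 2 + 0 − 16 − 0) / 2 = 1.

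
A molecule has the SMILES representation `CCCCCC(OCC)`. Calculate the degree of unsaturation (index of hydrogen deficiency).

0

Atom tally by fragment:
  CH3 → C:1 H:3
  CH2 → C:1 H:2
  CH2 → C:1 H:2
  CH2 → C:1 H:2
  CH2 → C:1 H:2
  CH2OC2H5 → C:3 H:7 O:1
Element totals:
  C: 8
  H: 18
  O: 1
Molecular formula: C8H18O.
DoU = (2C + 2 + N − H − X) / 2 = (2·8 + 2 + 0 − 18 − 0) / 2 = 0.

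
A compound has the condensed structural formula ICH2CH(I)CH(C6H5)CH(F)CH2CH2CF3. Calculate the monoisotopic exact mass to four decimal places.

Atom tally by fragment:
  ICH2 → C:1 H:2 I:1
  CH(I) → C:1 H:1 I:1
  CH(C6H5) → C:7 H:6
  CH(F) → C:1 H:1 F:1
  CH2 → C:1 H:2
  CH2CF3 → C:2 H:2 F:3
Element totals:
  C: 13
  H: 14
  F: 4
  I: 2
Molecular formula: C13H14F4I2.
  M = 13(12.0) + 14(1.007825) + 4(18.998403) + 2(126.904472)
    = 156.000000 + 14.109550 + 75.993612 + 253.808944 = 499.912106

499.9121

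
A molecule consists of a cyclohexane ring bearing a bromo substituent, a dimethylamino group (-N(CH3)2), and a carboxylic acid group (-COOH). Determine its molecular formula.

Atom tally by fragment:
  cyclohexane ring core → C:6 H:12
  (− 3 ring H displaced by substituents)
  + Br → Br:1
  + N(CH3)2 → N:1 C:2 H:6
  + COOH → C:1 H:1 O:2
Element totals:
  C: 9
  H: 16
  Br: 1
  N: 1
  O: 2

C9H16BrNO2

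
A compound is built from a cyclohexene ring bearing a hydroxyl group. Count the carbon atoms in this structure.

Atom tally by fragment:
  cyclohexene ring core → C:6 H:10
  (− 1 ring H displaced by substituents)
  + OH → O:1 H:1
Element totals:
  C: 6
  H: 10
  O: 1

6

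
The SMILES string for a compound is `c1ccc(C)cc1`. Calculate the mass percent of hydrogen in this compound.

8.75%

Atom tally by fragment:
  benzene ring core → C:6 H:6
  (− 1 ring H displaced by substituents)
  + CH3 → C:1 H:3
Element totals:
  C: 7
  H: 8
Molecular formula: C7H8.
Molar mass = 92.141 g/mol.
Mass from H: 8 × 1.008 = 8.064 g/mol.
%H = 8.064 / 92.141 × 100 = 8.75%.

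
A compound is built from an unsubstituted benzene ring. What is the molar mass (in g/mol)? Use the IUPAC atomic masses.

78.11 g/mol

Atom tally by fragment:
  benzene ring core → C:6 H:6
Element totals:
  C: 6
  H: 6
Molecular formula: C6H6.
  M = 6(12.011) + 6(1.008)
    = 72.066 + 6.048 = 78.114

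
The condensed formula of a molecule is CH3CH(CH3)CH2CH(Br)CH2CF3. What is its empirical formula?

Atom tally by fragment:
  CH3 → C:1 H:3
  CH(CH3) → C:2 H:4
  CH2 → C:1 H:2
  CH(Br) → C:1 H:1 Br:1
  CH2CF3 → C:2 H:2 F:3
Element totals:
  C: 7
  H: 12
  Br: 1
  F: 3
Molecular formula: C7H12BrF3.
gcd of subscripts (1, 7, 3, 12) = 1, so the empirical formula equals the molecular formula.

C7H12BrF3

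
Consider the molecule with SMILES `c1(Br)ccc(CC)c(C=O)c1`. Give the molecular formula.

Atom tally by fragment:
  benzene ring core → C:6 H:6
  (− 3 ring H displaced by substituents)
  + Br → Br:1
  + C2H5 → C:2 H:5
  + CHO → C:1 H:1 O:1
Element totals:
  C: 9
  H: 9
  Br: 1
  O: 1

C9H9BrO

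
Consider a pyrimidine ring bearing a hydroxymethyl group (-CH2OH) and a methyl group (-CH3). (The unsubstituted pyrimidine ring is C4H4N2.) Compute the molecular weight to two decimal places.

Atom tally by fragment:
  pyrimidine ring core → C:4 H:4 N:2
  (− 2 ring H displaced by substituents)
  + CH2OH → C:1 H:3 O:1
  + CH3 → C:1 H:3
Element totals:
  C: 6
  H: 8
  N: 2
  O: 1
Molecular formula: C6H8N2O.
  M = 6(12.011) + 8(1.008) + 2(14.007) + 15.999
    = 72.066 + 8.064 + 28.014 + 15.999 = 124.143

124.14 g/mol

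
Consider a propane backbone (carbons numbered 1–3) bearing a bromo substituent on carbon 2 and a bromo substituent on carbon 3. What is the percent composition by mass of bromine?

Atom tally by fragment:
  CH3 → C:1 H:3
  CH(Br) → C:1 H:1 Br:1
  CH2Br → C:1 H:2 Br:1
Element totals:
  C: 3
  H: 6
  Br: 2
Molecular formula: C3H6Br2.
Molar mass = 201.889 g/mol.
Mass from Br: 2 × 79.904 = 159.808 g/mol.
%Br = 159.808 / 201.889 × 100 = 79.16%.

79.16%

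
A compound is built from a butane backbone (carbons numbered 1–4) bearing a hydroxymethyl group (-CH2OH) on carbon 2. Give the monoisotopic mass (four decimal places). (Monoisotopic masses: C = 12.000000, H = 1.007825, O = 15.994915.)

Atom tally by fragment:
  CH3 → C:1 H:3
  CH(CH2OH) → C:2 H:4 O:1
  CH2 → C:1 H:2
  CH3 → C:1 H:3
Element totals:
  C: 5
  H: 12
  O: 1
Molecular formula: C5H12O.
  M = 5(12.0) + 12(1.007825) + 15.994915
    = 60.000000 + 12.093900 + 15.994915 = 88.088815

88.0888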